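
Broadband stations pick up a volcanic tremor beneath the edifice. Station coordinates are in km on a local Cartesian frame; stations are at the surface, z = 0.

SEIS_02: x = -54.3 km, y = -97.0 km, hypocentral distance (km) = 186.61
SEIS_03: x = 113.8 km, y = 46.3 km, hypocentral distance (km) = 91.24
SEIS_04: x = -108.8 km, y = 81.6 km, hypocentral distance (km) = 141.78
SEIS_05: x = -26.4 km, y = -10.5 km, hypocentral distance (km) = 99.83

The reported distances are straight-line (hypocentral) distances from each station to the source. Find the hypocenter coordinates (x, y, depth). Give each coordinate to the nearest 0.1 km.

x ≈ 29.5 km, y ≈ 67.4 km, depth ≈ 27.8 km

Each station gives a sphere (x−x_i)² + (y−y_i)² + z² = d_i² (stations at z=0).
Subtracting the SEIS_02 sphere from SEIS_03 and SEIS_04: z² cancels, leaving linear equations in x and y:
336.2 x + 286.6 y = 29235.19
-109.0 x + 357.2 y = 20860.23
Solving: x ≈ 29.500, y ≈ 67.401 km (keep extra digits for the depth step; rounded: 29.5, 67.4).
Then from the SEIS_02 sphere: z² = 186.61² − (x + 54.3)² − (y + 97.0)² with x = 29.500, y = 67.401, so z ≈ 27.806 ≈ 27.8 km.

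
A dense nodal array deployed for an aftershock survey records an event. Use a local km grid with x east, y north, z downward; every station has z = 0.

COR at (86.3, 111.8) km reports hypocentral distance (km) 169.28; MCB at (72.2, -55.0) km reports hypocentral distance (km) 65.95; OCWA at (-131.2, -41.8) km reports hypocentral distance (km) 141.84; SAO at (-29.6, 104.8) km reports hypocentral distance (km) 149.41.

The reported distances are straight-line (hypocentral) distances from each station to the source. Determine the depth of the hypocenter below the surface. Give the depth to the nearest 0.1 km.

z ≈ 14.1 km

Each station gives a sphere (x−x_i)² + (y−y_i)² + z² = d_i² (stations at z=0).
Subtracting the COR sphere from MCB and OCWA: z² cancels, leaving linear equations in x and y:
-28.2 x − 333.6 y = 12597.23
-435.0 x − 307.2 y = 7550.88
Solving: x ≈ 9.900, y ≈ -38.598 km (keep extra digits for the depth step; rounded: 9.9, -38.6).
Then from the COR sphere: z² = 169.28² − (x − 86.3)² − (y − 111.8)² with x = 9.900, y = -38.598, so z ≈ 14.114 ≈ 14.1 km.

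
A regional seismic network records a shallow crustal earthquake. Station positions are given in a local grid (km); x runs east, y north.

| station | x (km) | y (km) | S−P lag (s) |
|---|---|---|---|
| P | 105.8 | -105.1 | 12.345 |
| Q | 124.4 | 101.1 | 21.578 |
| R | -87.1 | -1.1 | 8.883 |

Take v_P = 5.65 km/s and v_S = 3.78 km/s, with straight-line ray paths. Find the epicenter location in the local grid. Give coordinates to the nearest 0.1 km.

Distance from S−P lag: d = Δt · v_P v_S / (v_P − v_S) = Δt · (5.65·3.78)/(5.65−3.78) ≈ 11.4209·Δt.
So d_P = 140.99, d_Q = 246.44, d_R = 101.45 km.
Circle about each station: (x − 105.8)² + (y + 105.1)² = 140.99²; (x − 124.4)² + (y − 101.1)² = 246.44²; (x + 87.1)² + (y + 1.1)² = 101.45².
Subtracting the P equation from the Q and R equations removes the quadratic terms:
37.2 x + 412.4 y = -37397.57
-385.8 x + 208.0 y = -5065.95
Solving the 2×2 system: x ≈ -34.1, y ≈ -87.6 km.

-34.1 km east, -87.6 km north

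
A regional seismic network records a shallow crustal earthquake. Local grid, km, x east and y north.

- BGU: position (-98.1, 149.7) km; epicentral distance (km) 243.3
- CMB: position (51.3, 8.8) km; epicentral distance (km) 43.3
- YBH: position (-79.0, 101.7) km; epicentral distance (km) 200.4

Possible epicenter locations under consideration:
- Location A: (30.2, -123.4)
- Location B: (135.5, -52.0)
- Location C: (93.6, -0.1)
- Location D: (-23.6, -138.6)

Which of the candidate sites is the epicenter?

For each candidate, compare |candidate − station| to the reported distance:
Location A: residuals BGU 58.4, CMB 90.6, YBH 49.8 → max 90.6 km
Location B: residuals BGU 65.3, CMB 60.6, YBH 63.5 → max 65.3 km
Location C: residuals BGU 0.0, CMB 0.1, YBH 0.0 → max 0.1 km
Location D: residuals BGU 54.5, CMB 122.0, YBH 46.2 → max 122.0 km
Only Location C has all residuals ≈ 0.

Location C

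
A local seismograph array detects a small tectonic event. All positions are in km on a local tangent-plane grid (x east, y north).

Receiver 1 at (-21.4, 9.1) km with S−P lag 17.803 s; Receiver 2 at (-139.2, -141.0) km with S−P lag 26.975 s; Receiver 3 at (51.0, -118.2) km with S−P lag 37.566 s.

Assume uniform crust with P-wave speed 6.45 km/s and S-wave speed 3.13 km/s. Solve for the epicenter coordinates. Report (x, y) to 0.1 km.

Distance from S−P lag: d = Δt · v_P v_S / (v_P − v_S) = Δt · (6.45·3.13)/(6.45−3.13) ≈ 6.0809·Δt.
So d_Receiver 1 = 108.26, d_Receiver 2 = 164.03, d_Receiver 3 = 228.43 km.
Circle about each station: (x + 21.4)² + (y − 9.1)² = 108.26²; (x + 139.2)² + (y + 141.0)² = 164.03²; (x − 51.0)² + (y + 118.2)² = 228.43².
Subtracting the Receiver 1 equation from the Receiver 2 and Receiver 3 equations removes the quadratic terms:
-235.6 x − 300.2 y = 23531.26
144.8 x − 254.6 y = -24428.57
Solving the 2×2 system: x ≈ -128.8, y ≈ 22.7 km.
Check against Receiver 1 (with the unrounded x, y): √((x + 21.4)²+(y − 9.1)²) = 108.26 ≈ 108.26 km. ✓

x ≈ -128.8 km, y ≈ 22.7 km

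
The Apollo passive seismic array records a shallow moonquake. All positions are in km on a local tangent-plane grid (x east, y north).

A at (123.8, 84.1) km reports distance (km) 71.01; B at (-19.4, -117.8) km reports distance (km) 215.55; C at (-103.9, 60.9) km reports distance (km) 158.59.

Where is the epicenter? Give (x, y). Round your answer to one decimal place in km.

52.8 km east, 85.3 km north

Circle about each station: (x − 123.8)² + (y − 84.1)² = 71.01²; (x + 19.4)² + (y + 117.8)² = 215.55²; (x + 103.9)² + (y − 60.9)² = 158.59².
Subtracting pairs of circle equations eliminates x²+y² and gives linear equations (the radical axes):
-286.4 x − 403.8 y = -49565.43
-455.4 x − 46.4 y = -28003.60
Solving the 2×2 system: x ≈ 52.8, y ≈ 85.3 km.
Check against A (with the unrounded x, y): √((x − 123.8)²+(y − 84.1)²) = 71.01 ≈ 71.01 km. ✓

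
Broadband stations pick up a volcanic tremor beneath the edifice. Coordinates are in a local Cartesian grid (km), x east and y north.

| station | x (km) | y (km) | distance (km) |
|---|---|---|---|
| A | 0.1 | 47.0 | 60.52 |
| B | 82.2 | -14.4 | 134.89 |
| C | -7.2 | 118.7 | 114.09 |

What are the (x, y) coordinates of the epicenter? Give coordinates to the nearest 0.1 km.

-49.9 km east, 12.9 km north

Circle about each station: (x − 0.1)² + (y − 47.0)² = 60.52²; (x − 82.2)² + (y + 14.4)² = 134.89²; (x + 7.2)² + (y − 118.7)² = 114.09².
Subtracting pairs of circle equations eliminates x²+y² and gives linear equations (the radical axes):
164.2 x − 122.8 y = -9777.45
-14.6 x + 143.4 y = 2578.66
Solving the 2×2 system: x ≈ -49.9, y ≈ 12.9 km.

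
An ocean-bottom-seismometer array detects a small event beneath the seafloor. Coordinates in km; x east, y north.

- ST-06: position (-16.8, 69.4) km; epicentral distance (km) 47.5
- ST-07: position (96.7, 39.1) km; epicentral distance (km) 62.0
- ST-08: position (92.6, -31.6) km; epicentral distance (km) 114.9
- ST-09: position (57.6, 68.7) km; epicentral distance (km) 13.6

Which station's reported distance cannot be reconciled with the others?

ST-06

Solve using three stations at a time. Using ST-07, ST-08, ST-09 (subtract circle equations pairwise → linear system) gives (x, y) ≈ (44.7, 72.8).
Distances from that point to each station vs reported:
  ST-06: calculated 61.6 vs reported 47.5 → residual 14.1 km
  ST-07: calculated 62.0 vs reported 62.0 → residual 0.0 km
  ST-08: calculated 114.9 vs reported 114.9 → residual 0.0 km
  ST-09: calculated 13.6 vs reported 13.6 → residual 0.0 km
ST-07, ST-08, ST-09 are mutually consistent (residuals ≈ 0); ST-06 is off by 14.1 km.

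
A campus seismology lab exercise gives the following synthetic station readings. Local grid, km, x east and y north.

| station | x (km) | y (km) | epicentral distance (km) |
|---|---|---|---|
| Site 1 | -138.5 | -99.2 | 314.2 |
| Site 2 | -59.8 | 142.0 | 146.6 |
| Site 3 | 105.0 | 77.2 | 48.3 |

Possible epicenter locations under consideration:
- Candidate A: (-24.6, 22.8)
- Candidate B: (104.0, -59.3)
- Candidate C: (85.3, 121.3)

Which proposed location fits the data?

Candidate C

For each candidate, compare |candidate − station| to the reported distance:
Candidate A: residuals Site 1 147.3, Site 2 22.3, Site 3 92.3 → max 147.3 km
Candidate B: residuals Site 1 68.4, Site 2 112.9, Site 3 88.2 → max 112.9 km
Candidate C: residuals Site 1 0.0, Site 2 0.0, Site 3 0.0 → max 0.0 km
Only Candidate C has all residuals ≈ 0.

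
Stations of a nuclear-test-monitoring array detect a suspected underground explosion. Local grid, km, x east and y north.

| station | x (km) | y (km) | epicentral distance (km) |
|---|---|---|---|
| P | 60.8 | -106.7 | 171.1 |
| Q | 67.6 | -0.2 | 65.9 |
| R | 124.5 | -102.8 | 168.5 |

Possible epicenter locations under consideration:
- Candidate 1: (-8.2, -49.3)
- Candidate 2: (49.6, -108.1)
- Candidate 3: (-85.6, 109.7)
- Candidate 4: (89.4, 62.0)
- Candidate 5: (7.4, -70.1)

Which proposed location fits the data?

Candidate 4

For each candidate, compare |candidate − station| to the reported distance:
Candidate 1: residuals P 81.3, Q 24.4, R 25.4 → max 81.3 km
Candidate 2: residuals P 159.8, Q 43.5, R 93.4 → max 159.8 km
Candidate 3: residuals P 90.2, Q 122.6, R 130.3 → max 130.3 km
Candidate 4: residuals P 0.0, Q 0.0, R 0.0 → max 0.0 km
Candidate 5: residuals P 106.4, Q 26.3, R 46.9 → max 106.4 km
Only Candidate 4 has all residuals ≈ 0.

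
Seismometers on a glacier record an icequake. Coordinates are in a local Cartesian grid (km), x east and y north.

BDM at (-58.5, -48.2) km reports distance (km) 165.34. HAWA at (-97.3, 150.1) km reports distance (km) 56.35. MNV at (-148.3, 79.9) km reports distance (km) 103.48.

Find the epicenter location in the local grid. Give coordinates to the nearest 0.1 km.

(-51.7, 117.0)

Circle about each station: (x + 58.5)² + (y + 48.2)² = 165.34²; (x + 97.3)² + (y − 150.1)² = 56.35²; (x + 148.3)² + (y − 79.9)² = 103.48².
Subtracting pairs of circle equations eliminates x²+y² and gives linear equations (the radical axes):
-77.6 x + 396.6 y = 50413.80
-179.6 x + 256.2 y = 39260.62
Solving the 2×2 system: x ≈ -51.7, y ≈ 117.0 km.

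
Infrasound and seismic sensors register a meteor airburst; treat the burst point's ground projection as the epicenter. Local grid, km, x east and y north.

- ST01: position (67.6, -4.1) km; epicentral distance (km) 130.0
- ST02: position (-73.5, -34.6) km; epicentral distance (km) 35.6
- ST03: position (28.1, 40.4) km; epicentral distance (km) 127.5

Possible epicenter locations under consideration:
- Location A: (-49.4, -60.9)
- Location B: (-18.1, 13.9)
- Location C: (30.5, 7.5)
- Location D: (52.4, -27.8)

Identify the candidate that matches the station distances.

Location A

For each candidate, compare |candidate − station| to the reported distance:
Location A: residuals ST01 0.1, ST02 0.1, ST03 0.0 → max 0.1 km
Location B: residuals ST01 42.4, ST02 38.0, ST03 74.2 → max 74.2 km
Location C: residuals ST01 91.1, ST02 76.6, ST03 94.5 → max 94.5 km
Location D: residuals ST01 101.8, ST02 90.5, ST03 55.1 → max 101.8 km
Only Location A has all residuals ≈ 0.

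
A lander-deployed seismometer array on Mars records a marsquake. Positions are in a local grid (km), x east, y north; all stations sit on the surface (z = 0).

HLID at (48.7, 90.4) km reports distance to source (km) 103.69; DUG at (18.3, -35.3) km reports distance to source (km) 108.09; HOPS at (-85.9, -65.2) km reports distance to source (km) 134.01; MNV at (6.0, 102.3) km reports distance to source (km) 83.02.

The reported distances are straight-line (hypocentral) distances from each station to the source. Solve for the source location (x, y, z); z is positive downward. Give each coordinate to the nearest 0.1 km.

Each station gives a sphere (x−x_i)² + (y−y_i)² + z² = d_i² (stations at z=0).
Subtracting the HLID sphere from DUG and HOPS: z² cancels, leaving linear equations in x and y:
-60.8 x − 251.4 y = -9894.70
-269.2 x − 311.2 y = -6121.06
Solving: x ≈ -31.594, y ≈ 46.999 km (keep extra digits for the depth step; rounded: -31.6, 47.0).
Then from the HLID sphere: z² = 103.69² − (x − 48.7)² − (y − 90.4)² with x = -31.594, y = 46.999, so z ≈ 49.202 ≈ 49.2 km.

(-31.6, 47.0, 49.2)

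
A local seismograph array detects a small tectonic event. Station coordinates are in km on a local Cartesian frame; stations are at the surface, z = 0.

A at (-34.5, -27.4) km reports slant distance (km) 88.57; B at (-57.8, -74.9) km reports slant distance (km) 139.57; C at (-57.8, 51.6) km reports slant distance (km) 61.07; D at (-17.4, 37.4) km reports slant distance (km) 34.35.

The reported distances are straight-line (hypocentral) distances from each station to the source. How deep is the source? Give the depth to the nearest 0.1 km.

Each station gives a sphere (x−x_i)² + (y−y_i)² + z² = d_i² (stations at z=0).
Subtracting the A sphere from B and C: z² cancels, leaving linear equations in x and y:
-46.6 x − 95.0 y = -4625.30
-46.6 x + 158.0 y = 8177.49
Solving: x ≈ -3.907, y ≈ 50.604 km (keep extra digits for the depth step; rounded: -3.9, 50.6).
Then from the A sphere: z² = 88.57² − (x + 34.5)² − (y + 27.4)² with x = -3.907, y = 50.604, so z ≈ 28.707 ≈ 28.7 km.

z ≈ 28.7 km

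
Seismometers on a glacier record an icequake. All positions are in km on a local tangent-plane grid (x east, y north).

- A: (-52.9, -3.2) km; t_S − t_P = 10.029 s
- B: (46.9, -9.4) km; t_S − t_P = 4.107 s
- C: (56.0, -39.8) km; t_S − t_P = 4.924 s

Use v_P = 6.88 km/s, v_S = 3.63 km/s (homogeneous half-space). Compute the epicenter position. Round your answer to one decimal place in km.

(20.5, -26.7)

Distance from S−P lag: d = Δt · v_P v_S / (v_P − v_S) = Δt · (6.88·3.63)/(6.88−3.63) ≈ 7.6844·Δt.
So d_A = 77.07, d_B = 31.56, d_C = 37.84 km.
Circle about each station: (x + 52.9)² + (y + 3.2)² = 77.07²; (x − 46.9)² + (y + 9.4)² = 31.56²; (x − 56.0)² + (y + 39.8)² = 37.84².
Subtracting the A equation from the B and C equations removes the quadratic terms:
199.6 x − 12.4 y = 4423.07
217.8 x − 73.2 y = 6419.31
Solving the 2×2 system: x ≈ 20.5, y ≈ -26.7 km.
Check against A (with the unrounded x, y): √((x + 52.9)²+(y + 3.2)²) = 77.07 ≈ 77.07 km. ✓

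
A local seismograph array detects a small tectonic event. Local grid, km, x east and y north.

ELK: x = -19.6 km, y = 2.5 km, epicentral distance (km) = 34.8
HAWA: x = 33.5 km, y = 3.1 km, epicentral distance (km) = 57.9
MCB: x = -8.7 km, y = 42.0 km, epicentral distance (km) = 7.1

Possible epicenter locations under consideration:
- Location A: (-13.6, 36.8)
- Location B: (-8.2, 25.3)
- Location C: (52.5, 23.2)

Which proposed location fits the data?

Location A

For each candidate, compare |candidate − station| to the reported distance:
Location A: residuals ELK 0.0, HAWA 0.0, MCB 0.0 → max 0.0 km
Location B: residuals ELK 9.3, HAWA 10.7, MCB 9.6 → max 10.7 km
Location C: residuals ELK 40.2, HAWA 30.2, MCB 56.9 → max 56.9 km
Only Location A has all residuals ≈ 0.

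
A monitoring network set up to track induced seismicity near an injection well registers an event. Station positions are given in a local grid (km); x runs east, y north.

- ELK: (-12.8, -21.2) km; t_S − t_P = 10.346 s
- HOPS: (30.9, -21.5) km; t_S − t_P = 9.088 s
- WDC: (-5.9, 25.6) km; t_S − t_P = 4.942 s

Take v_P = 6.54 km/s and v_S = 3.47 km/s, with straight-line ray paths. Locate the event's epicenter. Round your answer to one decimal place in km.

Distance from S−P lag: d = Δt · v_P v_S / (v_P − v_S) = Δt · (6.54·3.47)/(6.54−3.47) ≈ 7.3921·Δt.
So d_ELK = 76.48, d_HOPS = 67.18, d_WDC = 36.53 km.
Circle about each station: (x + 12.8)² + (y + 21.2)² = 76.48²; (x − 30.9)² + (y + 21.5)² = 67.18²; (x + 5.9)² + (y − 25.6)² = 36.53².
Subtracting pairs of circle equations eliminates x²+y² and gives linear equations (the radical axes):
87.4 x − 0.6 y = 2139.82
13.8 x + 93.6 y = 4591.64
Solving the 2×2 system: x ≈ 24.8, y ≈ 45.4 km.

x ≈ 24.8 km, y ≈ 45.4 km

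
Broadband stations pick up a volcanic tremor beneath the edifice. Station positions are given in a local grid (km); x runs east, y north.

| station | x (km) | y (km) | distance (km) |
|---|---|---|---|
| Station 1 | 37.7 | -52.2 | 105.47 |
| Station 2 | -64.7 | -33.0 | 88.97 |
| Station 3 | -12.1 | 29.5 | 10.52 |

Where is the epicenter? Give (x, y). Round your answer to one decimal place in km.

x ≈ -13.7 km, y ≈ 39.9 km

Circle about each station: (x − 37.7)² + (y + 52.2)² = 105.47²; (x + 64.7)² + (y + 33.0)² = 88.97²; (x + 12.1)² + (y − 29.5)² = 10.52².
Subtracting pairs of circle equations eliminates x²+y² and gives linear equations (the radical axes):
-204.8 x + 38.4 y = 4337.22
-99.6 x + 163.4 y = 7883.78
Solving the 2×2 system: x ≈ -13.7, y ≈ 39.9 km.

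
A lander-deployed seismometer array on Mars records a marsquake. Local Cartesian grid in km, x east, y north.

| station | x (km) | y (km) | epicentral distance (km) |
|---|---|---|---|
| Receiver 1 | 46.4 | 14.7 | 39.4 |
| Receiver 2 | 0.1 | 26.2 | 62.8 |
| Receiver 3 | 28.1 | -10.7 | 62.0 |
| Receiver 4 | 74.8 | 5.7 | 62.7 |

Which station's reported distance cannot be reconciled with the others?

Solve using three stations at a time. Using Receiver 1, Receiver 3, Receiver 4 (subtract circle equations pairwise → linear system) gives (x, y) ≈ (31.7, 51.1).
Distances from that point to each station vs reported:
  Receiver 1: calculated 39.3 vs reported 39.4 → residual 0.1 km
  Receiver 2: calculated 40.2 vs reported 62.8 → residual 22.6 km
  Receiver 3: calculated 61.9 vs reported 62.0 → residual 0.1 km
  Receiver 4: calculated 62.6 vs reported 62.7 → residual 0.1 km
Receiver 1, Receiver 3, Receiver 4 are mutually consistent (residuals ≈ 0); Receiver 2 is off by 22.6 km.

Receiver 2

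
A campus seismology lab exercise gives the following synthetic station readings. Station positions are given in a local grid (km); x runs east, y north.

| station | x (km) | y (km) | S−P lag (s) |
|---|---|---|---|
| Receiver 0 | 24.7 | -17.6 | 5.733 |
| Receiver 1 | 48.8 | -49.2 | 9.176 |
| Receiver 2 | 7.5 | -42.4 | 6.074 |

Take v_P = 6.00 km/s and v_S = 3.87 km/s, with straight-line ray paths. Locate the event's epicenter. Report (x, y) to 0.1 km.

Distance from S−P lag: d = Δt · v_P v_S / (v_P − v_S) = Δt · (6.00·3.87)/(6.00−3.87) ≈ 10.9014·Δt.
So d_Receiver 0 = 62.50, d_Receiver 1 = 100.03, d_Receiver 2 = 66.22 km.
Circle about each station: (x − 24.7)² + (y + 17.6)² = 62.50²; (x − 48.8)² + (y + 49.2)² = 100.03²; (x − 7.5)² + (y + 42.4)² = 66.22².
Subtracting the Receiver 0 equation from the Receiver 1 and Receiver 2 equations removes the quadratic terms:
48.2 x − 63.2 y = -2217.52
-34.4 x − 49.6 y = 455.32
Solving the 2×2 system: x ≈ -30.4, y ≈ 11.9 km.

x ≈ -30.4 km, y ≈ 11.9 km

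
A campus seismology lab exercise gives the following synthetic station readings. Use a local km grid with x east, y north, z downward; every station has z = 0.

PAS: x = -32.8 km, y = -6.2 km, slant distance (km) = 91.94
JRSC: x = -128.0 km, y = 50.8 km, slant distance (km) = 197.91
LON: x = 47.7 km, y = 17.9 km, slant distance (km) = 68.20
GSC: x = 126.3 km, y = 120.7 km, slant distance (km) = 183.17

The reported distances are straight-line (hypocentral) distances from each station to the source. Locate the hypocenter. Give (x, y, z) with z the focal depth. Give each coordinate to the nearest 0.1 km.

x ≈ 44.4 km, y ≈ -38.7 km, depth ≈ 37.9 km

Each station gives a sphere (x−x_i)² + (y−y_i)² + z² = d_i² (stations at z=0).
Subtracting the PAS sphere from JRSC and LON: z² cancels, leaving linear equations in x and y:
-190.4 x + 114.0 y = -12865.04
161.0 x + 48.2 y = 5283.14
Solving: x ≈ 44.399, y ≈ -38.696 km (keep extra digits for the depth step; rounded: 44.4, -38.7).
Then from the PAS sphere: z² = 91.94² − (x + 32.8)² − (y + 6.2)² with x = 44.399, y = -38.696, so z ≈ 37.912 ≈ 37.9 km.
Check against GSC (with the unrounded solution): distance 183.17 ≈ 183.17 km. ✓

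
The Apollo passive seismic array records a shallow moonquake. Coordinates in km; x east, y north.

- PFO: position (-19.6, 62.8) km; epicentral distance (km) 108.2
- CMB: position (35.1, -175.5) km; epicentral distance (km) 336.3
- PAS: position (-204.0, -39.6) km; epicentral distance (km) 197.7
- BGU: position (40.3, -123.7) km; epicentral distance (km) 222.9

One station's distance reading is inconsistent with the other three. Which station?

BGU

Solve using three stations at a time. Using PFO, CMB, PAS (subtract circle equations pairwise → linear system) gives (x, y) ≈ (-103.8, 130.8).
Distances from that point to each station vs reported:
  PFO: calculated 108.2 vs reported 108.2 → residual 0.0 km
  CMB: calculated 336.3 vs reported 336.3 → residual 0.0 km
  PAS: calculated 197.7 vs reported 197.7 → residual 0.0 km
  BGU: calculated 292.4 vs reported 222.9 → residual 69.5 km
PFO, CMB, PAS are mutually consistent (residuals ≈ 0); BGU is off by 69.5 km.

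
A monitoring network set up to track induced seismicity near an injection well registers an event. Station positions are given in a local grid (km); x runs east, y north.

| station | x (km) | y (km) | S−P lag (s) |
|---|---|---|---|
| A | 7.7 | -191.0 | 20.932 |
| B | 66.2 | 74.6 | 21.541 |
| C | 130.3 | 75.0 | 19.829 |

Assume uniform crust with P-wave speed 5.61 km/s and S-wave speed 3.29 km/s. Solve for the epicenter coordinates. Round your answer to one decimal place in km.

x ≈ 134.2 km, y ≈ -82.7 km

Distance from S−P lag: d = Δt · v_P v_S / (v_P − v_S) = Δt · (5.61·3.29)/(5.61−3.29) ≈ 7.9556·Δt.
So d_A = 166.53, d_B = 171.37, d_C = 157.75 km.
Circle about each station: (x − 7.7)² + (y + 191.0)² = 166.53²; (x − 66.2)² + (y − 74.6)² = 171.37²; (x − 130.3)² + (y − 75.0)² = 157.75².
Subtracting pairs of circle equations eliminates x²+y² and gives linear equations (the radical axes):
117.0 x + 531.2 y = -28228.13
245.2 x + 532.0 y = -11090.02
Solving the 2×2 system: x ≈ 134.2, y ≈ -82.7 km.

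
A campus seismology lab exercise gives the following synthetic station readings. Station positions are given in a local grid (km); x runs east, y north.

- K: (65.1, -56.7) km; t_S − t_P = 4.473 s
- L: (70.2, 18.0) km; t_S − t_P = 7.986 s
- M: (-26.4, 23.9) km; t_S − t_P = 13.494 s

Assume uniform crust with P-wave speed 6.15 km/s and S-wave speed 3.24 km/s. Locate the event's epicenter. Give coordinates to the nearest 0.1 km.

Distance from S−P lag: d = Δt · v_P v_S / (v_P − v_S) = Δt · (6.15·3.24)/(6.15−3.24) ≈ 6.8474·Δt.
So d_K = 30.63, d_L = 54.68, d_M = 92.40 km.
Circle about each station: (x − 65.1)² + (y + 56.7)² = 30.63²; (x − 70.2)² + (y − 18.0)² = 54.68²; (x + 26.4)² + (y − 23.9)² = 92.40².
Subtracting the K equation from the L and M equations removes the quadratic terms:
10.2 x + 149.4 y = -4252.57
-183.0 x + 161.2 y = -13784.29
Solving the 2×2 system: x ≈ 47.4, y ≈ -31.7 km.
Check against K (with the unrounded x, y): √((x − 65.1)²+(y + 56.7)²) = 30.63 ≈ 30.63 km. ✓

47.4 km east, -31.7 km north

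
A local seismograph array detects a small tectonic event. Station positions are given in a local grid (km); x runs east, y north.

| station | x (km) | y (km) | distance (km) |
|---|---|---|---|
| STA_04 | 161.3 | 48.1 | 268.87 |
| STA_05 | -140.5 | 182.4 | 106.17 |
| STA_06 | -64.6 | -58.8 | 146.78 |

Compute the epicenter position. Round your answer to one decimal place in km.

(-105.4, 82.2)

Circle about each station: (x − 161.3)² + (y − 48.1)² = 268.87²; (x + 140.5)² + (y − 182.4)² = 106.17²; (x + 64.6)² + (y + 58.8)² = 146.78².
Subtracting the STA_04 equation from the STA_05 and STA_06 equations removes the quadratic terms:
-603.6 x + 268.6 y = 85697.72
-451.8 x − 213.8 y = 30046.01
Solving the 2×2 system: x ≈ -105.4, y ≈ 82.2 km.
Check against STA_04 (with the unrounded x, y): √((x − 161.3)²+(y − 48.1)²) = 268.87 ≈ 268.87 km. ✓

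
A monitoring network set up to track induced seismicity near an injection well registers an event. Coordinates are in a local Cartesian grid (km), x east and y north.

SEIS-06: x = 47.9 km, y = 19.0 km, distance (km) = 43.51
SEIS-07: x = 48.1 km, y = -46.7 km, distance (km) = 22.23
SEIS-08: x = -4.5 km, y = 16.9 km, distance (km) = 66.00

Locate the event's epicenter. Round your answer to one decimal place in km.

46.9 km east, -24.5 km north

Circle about each station: (x − 47.9)² + (y − 19.0)² = 43.51²; (x − 48.1)² + (y + 46.7)² = 22.23²; (x + 4.5)² + (y − 16.9)² = 66.00².
Subtracting pairs of circle equations eliminates x²+y² and gives linear equations (the radical axes):
0.4 x − 131.4 y = 3238.04
-104.8 x − 4.2 y = -4812.43
Solving the 2×2 system: x ≈ 46.9, y ≈ -24.5 km.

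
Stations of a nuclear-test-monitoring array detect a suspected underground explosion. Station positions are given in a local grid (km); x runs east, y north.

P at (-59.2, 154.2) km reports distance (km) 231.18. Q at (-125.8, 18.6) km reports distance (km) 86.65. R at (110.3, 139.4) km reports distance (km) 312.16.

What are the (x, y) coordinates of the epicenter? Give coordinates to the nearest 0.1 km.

(-123.0, -68.0)

Circle about each station: (x + 59.2)² + (y − 154.2)² = 231.18²; (x + 125.8)² + (y − 18.6)² = 86.65²; (x − 110.3)² + (y − 139.4)² = 312.16².
Subtracting the P equation from the Q and R equations removes the quadratic terms:
-133.2 x − 271.2 y = 34825.29
339.0 x − 29.6 y = -39683.50
Solving the 2×2 system: x ≈ -123.0, y ≈ -68.0 km.
Check against P (with the unrounded x, y): √((x + 59.2)²+(y − 154.2)²) = 231.18 ≈ 231.18 km. ✓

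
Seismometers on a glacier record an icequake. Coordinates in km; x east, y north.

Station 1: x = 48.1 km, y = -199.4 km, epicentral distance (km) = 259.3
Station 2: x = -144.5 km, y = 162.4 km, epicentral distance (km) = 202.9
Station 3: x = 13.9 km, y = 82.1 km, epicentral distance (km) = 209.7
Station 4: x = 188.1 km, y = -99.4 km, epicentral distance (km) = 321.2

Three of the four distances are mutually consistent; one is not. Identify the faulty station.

Solve using three stations at a time. Using Station 1, Station 2, Station 3 (subtract circle equations pairwise → linear system) gives (x, y) ≈ (-156.5, -40.1).
Distances from that point to each station vs reported:
  Station 1: calculated 259.3 vs reported 259.3 → residual 0.0 km
  Station 2: calculated 202.9 vs reported 202.9 → residual 0.0 km
  Station 3: calculated 209.7 vs reported 209.7 → residual 0.0 km
  Station 4: calculated 349.6 vs reported 321.2 → residual 28.4 km
Station 1, Station 2, Station 3 are mutually consistent (residuals ≈ 0); Station 4 is off by 28.4 km.

Station 4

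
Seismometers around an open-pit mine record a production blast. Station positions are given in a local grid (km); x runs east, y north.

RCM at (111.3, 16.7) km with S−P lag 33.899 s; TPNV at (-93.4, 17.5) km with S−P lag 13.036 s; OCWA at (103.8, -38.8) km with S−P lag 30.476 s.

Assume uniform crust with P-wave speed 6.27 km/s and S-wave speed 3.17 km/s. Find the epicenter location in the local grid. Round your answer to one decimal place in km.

Distance from S−P lag: d = Δt · v_P v_S / (v_P − v_S) = Δt · (6.27·3.17)/(6.27−3.17) ≈ 6.4116·Δt.
So d_RCM = 217.35, d_TPNV = 83.58, d_OCWA = 195.40 km.
Circle about each station: (x − 111.3)² + (y − 16.7)² = 217.35²; (x + 93.4)² + (y − 17.5)² = 83.58²; (x − 103.8)² + (y + 38.8)² = 195.40².
Subtracting the RCM equation from the TPNV and OCWA equations removes the quadratic terms:
-409.4 x + 1.6 y = 36618.64
-15.0 x − 111.0 y = 8673.16
Solving the 2×2 system: x ≈ -89.7, y ≈ -66.0 km.

x ≈ -89.7 km, y ≈ -66.0 km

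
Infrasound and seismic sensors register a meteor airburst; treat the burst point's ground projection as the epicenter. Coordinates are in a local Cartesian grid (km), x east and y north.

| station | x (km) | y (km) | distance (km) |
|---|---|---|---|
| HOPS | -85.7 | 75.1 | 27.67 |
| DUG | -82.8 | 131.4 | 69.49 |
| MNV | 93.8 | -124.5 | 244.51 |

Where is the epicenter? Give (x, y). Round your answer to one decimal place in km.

Circle about each station: (x + 85.7)² + (y − 75.1)² = 27.67²; (x + 82.8)² + (y − 131.4)² = 69.49²; (x − 93.8)² + (y + 124.5)² = 244.51².
Subtracting the HOPS equation from the DUG and MNV equations removes the quadratic terms:
5.8 x + 112.6 y = 7074.07
359.0 x − 399.2 y = -47705.32
Solving the 2×2 system: x ≈ -59.6, y ≈ 65.9 km.

x ≈ -59.6 km, y ≈ 65.9 km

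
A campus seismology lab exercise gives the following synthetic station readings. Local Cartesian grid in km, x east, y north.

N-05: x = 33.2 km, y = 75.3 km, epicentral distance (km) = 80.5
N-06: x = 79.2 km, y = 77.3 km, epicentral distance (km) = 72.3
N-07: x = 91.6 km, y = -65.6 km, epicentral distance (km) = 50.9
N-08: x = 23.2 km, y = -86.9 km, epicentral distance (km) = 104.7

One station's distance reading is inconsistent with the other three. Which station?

Solve using three stations at a time. Using N-05, N-06, N-08 (subtract circle equations pairwise → linear system) gives (x, y) ≈ (72.9, 5.3).
Distances from that point to each station vs reported:
  N-05: calculated 80.5 vs reported 80.5 → residual 0.0 km
  N-06: calculated 72.3 vs reported 72.3 → residual 0.0 km
  N-07: calculated 73.3 vs reported 50.9 → residual 22.4 km
  N-08: calculated 104.7 vs reported 104.7 → residual 0.0 km
N-05, N-06, N-08 are mutually consistent (residuals ≈ 0); N-07 is off by 22.4 km.

N-07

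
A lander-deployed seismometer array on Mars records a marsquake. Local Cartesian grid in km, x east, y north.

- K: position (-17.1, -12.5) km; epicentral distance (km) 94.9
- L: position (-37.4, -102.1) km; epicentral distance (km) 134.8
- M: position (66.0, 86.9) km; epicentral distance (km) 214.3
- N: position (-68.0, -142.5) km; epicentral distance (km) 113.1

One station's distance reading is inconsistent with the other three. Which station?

L

Solve using three stations at a time. Using K, M, N (subtract circle equations pairwise → linear system) gives (x, y) ≈ (-109.0, -36.9).
Distances from that point to each station vs reported:
  K: calculated 95.1 vs reported 94.9 → residual 0.2 km
  L: calculated 96.9 vs reported 134.8 → residual 37.9 km
  M: calculated 214.4 vs reported 214.3 → residual 0.1 km
  N: calculated 113.3 vs reported 113.1 → residual 0.2 km
K, M, N are mutually consistent (residuals ≈ 0); L is off by 37.9 km.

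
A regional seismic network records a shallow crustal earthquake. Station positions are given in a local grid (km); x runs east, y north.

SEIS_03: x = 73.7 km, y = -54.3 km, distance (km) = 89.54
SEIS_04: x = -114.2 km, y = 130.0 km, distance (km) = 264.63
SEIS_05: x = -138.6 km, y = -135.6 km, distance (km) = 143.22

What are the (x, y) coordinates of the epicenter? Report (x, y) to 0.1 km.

Circle about each station: (x − 73.7)² + (y + 54.3)² = 89.54²; (x + 114.2)² + (y − 130.0)² = 264.63²; (x + 138.6)² + (y + 135.6)² = 143.22².
Subtracting the SEIS_03 equation from the SEIS_04 and SEIS_05 equations removes the quadratic terms:
-375.8 x + 368.6 y = -40450.17
-424.6 x − 162.6 y = 16722.58
Solving the 2×2 system: x ≈ 1.9, y ≈ -107.8 km.
Check against SEIS_03 (with the unrounded x, y): √((x − 73.7)²+(y + 54.3)²) = 89.54 ≈ 89.54 km. ✓

1.9 km east, -107.8 km north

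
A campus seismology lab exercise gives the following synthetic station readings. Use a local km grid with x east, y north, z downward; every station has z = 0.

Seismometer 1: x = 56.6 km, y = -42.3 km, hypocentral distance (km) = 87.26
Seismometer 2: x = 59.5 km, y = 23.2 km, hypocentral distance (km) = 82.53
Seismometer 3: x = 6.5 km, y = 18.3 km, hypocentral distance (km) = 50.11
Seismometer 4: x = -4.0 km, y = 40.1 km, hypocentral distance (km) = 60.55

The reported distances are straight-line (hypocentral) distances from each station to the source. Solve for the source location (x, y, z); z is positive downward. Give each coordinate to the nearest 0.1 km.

(-5.6, -0.6, 44.8)

Each station gives a sphere (x−x_i)² + (y−y_i)² + z² = d_i² (stations at z=0).
Subtracting the Seismometer 1 sphere from Seismometer 2 and Seismometer 3: z² cancels, leaving linear equations in x and y:
5.8 x + 131.0 y = -111.25
-100.2 x + 121.2 y = 487.59
Solving: x ≈ -5.594, y ≈ -0.602 km (keep extra digits for the depth step; rounded: -5.6, -0.6).
Then from the Seismometer 1 sphere: z² = 87.26² − (x − 56.6)² − (y + 42.3)² with x = -5.594, y = -0.602, so z ≈ 44.805 ≈ 44.8 km.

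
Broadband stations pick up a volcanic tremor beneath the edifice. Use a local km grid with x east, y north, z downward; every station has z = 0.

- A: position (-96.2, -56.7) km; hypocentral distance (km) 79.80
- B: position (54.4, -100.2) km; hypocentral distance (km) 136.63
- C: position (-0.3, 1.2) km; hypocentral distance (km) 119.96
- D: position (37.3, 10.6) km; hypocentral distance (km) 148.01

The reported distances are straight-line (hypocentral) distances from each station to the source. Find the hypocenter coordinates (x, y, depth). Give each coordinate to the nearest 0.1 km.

x ≈ -61.0 km, y ≈ -75.9 km, depth ≈ 69.0 km

Each station gives a sphere (x−x_i)² + (y−y_i)² + z² = d_i² (stations at z=0).
Subtracting the A sphere from B and C: z² cancels, leaving linear equations in x and y:
301.2 x − 87.0 y = -11769.65
191.8 x + 115.8 y = -20490.16
Solving: x ≈ -61.001, y ≈ -75.908 km (keep extra digits for the depth step; rounded: -61.0, -75.9).
Then from the A sphere: z² = 79.80² − (x + 96.2)² − (y + 56.7)² with x = -61.001, y = -75.908, so z ≈ 68.994 ≈ 69.0 km.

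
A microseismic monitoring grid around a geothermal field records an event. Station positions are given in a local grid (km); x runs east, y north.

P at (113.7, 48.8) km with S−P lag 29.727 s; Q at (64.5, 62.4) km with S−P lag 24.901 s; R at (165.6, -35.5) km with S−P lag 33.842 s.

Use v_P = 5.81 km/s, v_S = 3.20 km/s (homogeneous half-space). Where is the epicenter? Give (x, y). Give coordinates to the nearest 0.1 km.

Distance from S−P lag: d = Δt · v_P v_S / (v_P − v_S) = Δt · (5.81·3.20)/(5.81−3.20) ≈ 7.1234·Δt.
So d_P = 211.76, d_Q = 177.38, d_R = 241.07 km.
Circle about each station: (x − 113.7)² + (y − 48.8)² = 211.76²; (x − 64.5)² + (y − 62.4)² = 177.38²; (x − 165.6)² + (y + 35.5)² = 241.07².
Subtracting pairs of circle equations eliminates x²+y² and gives linear equations (the radical axes):
-98.4 x + 27.2 y = 6123.51
103.8 x − 168.6 y = 102.03
Solving the 2×2 system: x ≈ -75.2, y ≈ -46.9 km.

-75.2 km east, -46.9 km north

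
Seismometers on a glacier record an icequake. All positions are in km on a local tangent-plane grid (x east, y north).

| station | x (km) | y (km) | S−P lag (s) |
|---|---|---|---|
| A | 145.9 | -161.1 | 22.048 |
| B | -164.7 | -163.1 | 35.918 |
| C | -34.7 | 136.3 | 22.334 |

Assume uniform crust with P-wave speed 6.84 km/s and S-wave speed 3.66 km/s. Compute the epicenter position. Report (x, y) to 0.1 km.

x ≈ 69.8 km, y ≈ -5.1 km

Distance from S−P lag: d = Δt · v_P v_S / (v_P − v_S) = Δt · (6.84·3.66)/(6.84−3.66) ≈ 7.8725·Δt.
So d_A = 173.57, d_B = 282.76, d_C = 175.82 km.
Circle about each station: (x − 145.9)² + (y + 161.1)² = 173.57²; (x + 164.7)² + (y + 163.1)² = 282.76²; (x + 34.7)² + (y − 136.3)² = 175.82².
Subtracting the A equation from the B and C equations removes the quadratic terms:
-621.2 x − 4.0 y = -43338.99
-361.2 x + 594.8 y = -28244.37
Solving the 2×2 system: x ≈ 69.8, y ≈ -5.1 km.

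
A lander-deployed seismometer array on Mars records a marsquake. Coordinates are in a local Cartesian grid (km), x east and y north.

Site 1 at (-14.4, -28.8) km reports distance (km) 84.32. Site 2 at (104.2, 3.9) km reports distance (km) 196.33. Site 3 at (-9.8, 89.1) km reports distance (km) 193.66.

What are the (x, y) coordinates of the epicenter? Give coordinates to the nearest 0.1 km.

(-64.4, -96.7)

Circle about each station: (x + 14.4)² + (y + 28.8)² = 84.32²; (x − 104.2)² + (y − 3.9)² = 196.33²; (x + 9.8)² + (y − 89.1)² = 193.66².
Subtracting the Site 1 equation from the Site 2 and Site 3 equations removes the quadratic terms:
237.2 x + 65.4 y = -21599.56
9.2 x + 235.8 y = -23396.28
Solving the 2×2 system: x ≈ -64.4, y ≈ -96.7 km.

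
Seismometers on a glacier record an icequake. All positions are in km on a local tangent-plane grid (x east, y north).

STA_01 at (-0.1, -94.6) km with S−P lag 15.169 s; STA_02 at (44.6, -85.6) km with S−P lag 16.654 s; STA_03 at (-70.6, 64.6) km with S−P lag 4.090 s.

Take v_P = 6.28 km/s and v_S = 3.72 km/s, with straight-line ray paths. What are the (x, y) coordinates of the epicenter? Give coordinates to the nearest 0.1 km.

-47.1 km east, 35.6 km north

Distance from S−P lag: d = Δt · v_P v_S / (v_P − v_S) = Δt · (6.28·3.72)/(6.28−3.72) ≈ 9.1256·Δt.
So d_STA_01 = 138.43, d_STA_02 = 151.98, d_STA_03 = 37.32 km.
Circle about each station: (x + 0.1)² + (y + 94.6)² = 138.43²; (x − 44.6)² + (y + 85.6)² = 151.98²; (x + 70.6)² + (y − 64.6)² = 37.32².
Subtracting the STA_01 equation from the STA_02 and STA_03 equations removes the quadratic terms:
89.4 x + 18.0 y = -3567.71
-141.0 x + 318.4 y = 17978.43
Solving the 2×2 system: x ≈ -47.1, y ≈ 35.6 km.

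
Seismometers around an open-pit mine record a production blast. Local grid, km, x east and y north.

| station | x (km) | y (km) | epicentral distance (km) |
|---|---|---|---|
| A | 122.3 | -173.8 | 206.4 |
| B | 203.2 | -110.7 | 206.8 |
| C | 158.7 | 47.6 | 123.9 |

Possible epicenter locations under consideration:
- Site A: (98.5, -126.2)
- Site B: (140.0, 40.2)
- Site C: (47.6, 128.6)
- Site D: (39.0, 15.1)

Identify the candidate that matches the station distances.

For each candidate, compare |candidate − station| to the reported distance:
Site A: residuals A 153.2, B 101.0, C 60.0 → max 153.2 km
Site B: residuals A 8.3, B 43.2, C 103.8 → max 103.8 km
Site C: residuals A 105.1, B 78.6, C 13.6 → max 105.1 km
Site D: residuals A 0.1, B 0.1, C 0.1 → max 0.1 km
Only Site D has all residuals ≈ 0.

Site D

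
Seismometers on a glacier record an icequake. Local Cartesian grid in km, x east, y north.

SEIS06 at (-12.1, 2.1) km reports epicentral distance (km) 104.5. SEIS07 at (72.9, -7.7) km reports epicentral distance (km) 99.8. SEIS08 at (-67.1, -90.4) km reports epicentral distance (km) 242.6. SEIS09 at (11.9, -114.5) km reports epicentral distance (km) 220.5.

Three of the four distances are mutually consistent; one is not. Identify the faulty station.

SEIS06

Solve using three stations at a time. Using SEIS07, SEIS08, SEIS09 (subtract circle equations pairwise → linear system) gives (x, y) ≈ (95.7, 89.4).
Distances from that point to each station vs reported:
  SEIS06: calculated 138.8 vs reported 104.5 → residual 34.3 km
  SEIS07: calculated 99.8 vs reported 99.8 → residual 0.0 km
  SEIS08: calculated 242.6 vs reported 242.6 → residual 0.0 km
  SEIS09: calculated 220.5 vs reported 220.5 → residual 0.0 km
SEIS07, SEIS08, SEIS09 are mutually consistent (residuals ≈ 0); SEIS06 is off by 34.3 km.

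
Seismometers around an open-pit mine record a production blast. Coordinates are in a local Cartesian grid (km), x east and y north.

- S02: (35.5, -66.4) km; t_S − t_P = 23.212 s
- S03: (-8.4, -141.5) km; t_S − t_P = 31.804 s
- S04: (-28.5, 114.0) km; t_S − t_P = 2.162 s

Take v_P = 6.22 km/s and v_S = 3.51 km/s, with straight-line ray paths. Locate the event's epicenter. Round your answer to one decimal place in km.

-11.1 km east, 114.7 km north

Distance from S−P lag: d = Δt · v_P v_S / (v_P − v_S) = Δt · (6.22·3.51)/(6.22−3.51) ≈ 8.0562·Δt.
So d_S02 = 187.00, d_S03 = 256.22, d_S04 = 17.42 km.
Circle about each station: (x − 35.5)² + (y + 66.4)² = 187.00²; (x + 8.4)² + (y + 141.5)² = 256.22²; (x + 28.5)² + (y − 114.0)² = 17.42².
Subtracting the S02 equation from the S03 and S04 equations removes the quadratic terms:
-87.8 x − 150.2 y = -16256.09
-128.0 x + 360.8 y = 42804.58
Solving the 2×2 system: x ≈ -11.1, y ≈ 114.7 km.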